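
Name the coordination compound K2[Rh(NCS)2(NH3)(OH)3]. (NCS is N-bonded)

The 2 potassium counter-ions carry a total charge of +2, so each complex ion is 2−.
Ligand charges: 3×hydroxo (-1 each), 2×isothiocyanato (-1 each), 1×ammine (neutral); total -5. So Rh + (-5) = 2−, giving Rh = +3.
Ligands are named alphabetically: ammine before hydroxo before isothiocyanato.
The complex ion is anionic, so rhodium takes the -ate form rhodate(III).

potassium amminetrihydroxodiisothiocyanatorhodate(III)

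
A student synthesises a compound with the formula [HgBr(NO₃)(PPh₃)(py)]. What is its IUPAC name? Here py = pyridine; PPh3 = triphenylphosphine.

There is no counter-ion, so the complex is neutral overall.
Ligand charges: 1×pyridine (neutral), 1×triphenylphosphine (neutral), 1×bromo (-1 each), 1×nitrato (-1 each); total -2. So Hg + (-2) = 0, giving Hg = +2.
Ligands are named alphabetically: bromo before nitrato before pyridine before triphenylphosphine.

bromonitrato(pyridine)(triphenylphosphine)mercury(II)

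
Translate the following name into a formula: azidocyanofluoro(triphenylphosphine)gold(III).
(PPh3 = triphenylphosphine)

Ligands: 1 azido (N3, -1), 1 cyano (CN, -1), 1 fluoro (F, -1), 1 triphenylphosphine (PPh3, neutral). Ligand charge sum = -3.
With Au in oxidation state +3, the complex ion is [Au...].

[Au(CN)F(N3)(PPh3)]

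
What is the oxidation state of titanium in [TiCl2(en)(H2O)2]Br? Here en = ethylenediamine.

+3

1 bromide outside the brackets (-1 each) → the complex ion is 1+.
Ligand charges: 1×en neutral; 2×H2O neutral; 2×Cl = -2; sum -2.
Ti + (-2) = 1+ ⇒ Ti is +3.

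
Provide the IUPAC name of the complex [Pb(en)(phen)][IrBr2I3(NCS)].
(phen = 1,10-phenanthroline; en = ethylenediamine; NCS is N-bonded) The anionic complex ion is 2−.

Both ions are complex: the cation is named first with the plain metal name, the anion second with the -ate form; each ion's ligands are alphabetised independently.
The complex anion is given as 2−; its ligand charges sum to -6, so Ir = +4.
A 1:1 salt means the cation carries the equal and opposite charge, 2+.
Cation: ligand charges sum to 0; for the ion to be 2+, Pb = +2.

(ethylenediamine)(1,10-phenanthroline)lead(II) dibromotriiodoisothiocyanatoiridate(IV)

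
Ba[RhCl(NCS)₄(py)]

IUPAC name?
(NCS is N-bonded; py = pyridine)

barium chlorotetraisothiocyanato(pyridine)rhodate(III)

The 1 barium counter-ion carries a total charge of +2, so each complex ion is 2−.
Ligand charges: 4×isothiocyanato (-1 each), 1×pyridine (neutral), 1×chloro (-1 each); total -5. So Rh + (-5) = 2−, giving Rh = +3.
Ligands are named alphabetically: chloro before isothiocyanato before pyridine.
The complex ion is anionic, so rhodium takes the -ate form rhodate(III).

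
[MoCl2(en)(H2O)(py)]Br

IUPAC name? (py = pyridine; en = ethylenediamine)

The 1 bromide counter-ion carries a total charge of -1, so each complex ion is 1+.
Ligand charges: 1×aqua (neutral), 2×chloro (-1 each), 1×pyridine (neutral), 1×ethylenediamine (neutral); total -2. So Mo + (-2) = 1+, giving Mo = +3.
Ligands are named alphabetically: aqua before chloro before ethylenediamine before pyridine.

aquadichloro(ethylenediamine)(pyridine)molybdenum(III) bromide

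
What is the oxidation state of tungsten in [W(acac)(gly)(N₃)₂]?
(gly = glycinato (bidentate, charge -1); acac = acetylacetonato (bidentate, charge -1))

No counter-ion: the bracketed complex is neutral.
Ligand charges: 1×gly = -1; 1×acac = -1; 2×N3 = -2; sum -4.
W + (-4) = 0 ⇒ W is +4.

+4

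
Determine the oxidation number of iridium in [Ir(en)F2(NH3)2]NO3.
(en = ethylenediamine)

+3

1 nitrate outside the brackets (-1 each) → the complex ion is 1+.
Ligand charges: 1×en neutral; 2×F = -2; 2×NH3 neutral; sum -2.
Ir + (-2) = 1+ ⇒ Ir is +3.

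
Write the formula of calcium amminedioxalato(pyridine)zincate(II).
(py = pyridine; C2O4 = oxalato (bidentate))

Ca[Zn(C2O4)2(NH3)(py)]

Ligands: 1 pyridine (py, neutral), 1 ammine (NH3, neutral), 2 oxalato (C2O4, -2). Ligand charge sum = -4.
With Zn in oxidation state +2, the complex ion is [Zn...]^2−.
Charge balance with calcium (+2) requires 1 complex ion per 1 calcium.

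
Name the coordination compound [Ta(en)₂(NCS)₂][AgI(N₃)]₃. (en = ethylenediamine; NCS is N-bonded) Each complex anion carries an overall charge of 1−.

Both ions are complex: the cation is named first with the plain metal name, the anion second with the -ate form; each ion's ligands are alphabetised independently.
The complex anion is given as 1−; its ligand charges sum to -2, so Ag = +1.
With 3 anions per cation, the cation must be 3×1 = 3+.
Cation: ligand charges sum to -2; for the ion to be 3+, Ta = +5.

bis(ethylenediamine)diisothiocyanatotantalum(V) azidoiodoargentate(I)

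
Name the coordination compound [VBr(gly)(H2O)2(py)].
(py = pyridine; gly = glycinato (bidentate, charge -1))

diaquabromo(glycinato)(pyridine)vanadium(II)

There is no counter-ion, so the complex is neutral overall.
Ligand charges: 1×bromo (-1 each), 1×pyridine (neutral), 1×glycinato (-1 each), 2×aqua (neutral); total -2. So V + (-2) = 0, giving V = +2.
Ligands are named alphabetically: aqua before bromo before glycinato before pyridine.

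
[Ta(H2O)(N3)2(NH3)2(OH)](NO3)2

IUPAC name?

The 2 nitrate counter-ions carry a total charge of -2, so each complex ion is 2+.
Ligand charges: 1×aqua (neutral), 2×ammine (neutral), 1×hydroxo (-1 each), 2×azido (-1 each); total -3. So Ta + (-3) = 2+, giving Ta = +5.
Ligands are named alphabetically: ammine before aqua before azido before hydroxo.

diammineaquadiazidohydroxotantalum(V) nitrate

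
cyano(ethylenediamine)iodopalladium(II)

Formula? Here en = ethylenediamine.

[Pd(CN)(en)I]

Ligands: 1 cyano (CN, -1), 1 iodo (I, -1), 1 ethylenediamine (en, neutral). Ligand charge sum = -2.
With Pd in oxidation state +2, the complex ion is [Pd...].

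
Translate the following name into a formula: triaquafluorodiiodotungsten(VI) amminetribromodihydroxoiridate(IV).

[WF(H2O)3I2][IrBr3(NH3)(OH)2]3

Cation [W…]: ligand charges -3, W(VI) ⇒ ion charge 3+.
Anion [Ir…]: ligand charges -5, Ir(IV) ⇒ ion charge 1−.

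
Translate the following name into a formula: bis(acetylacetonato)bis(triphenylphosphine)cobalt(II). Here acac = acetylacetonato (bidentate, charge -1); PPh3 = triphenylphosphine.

[Co(acac)2(PPh3)2]

Ligands: 2 acetylacetonato (acac, -1), 2 triphenylphosphine (PPh3, neutral). Ligand charge sum = -2.
With Co in oxidation state +2, the complex ion is [Co...].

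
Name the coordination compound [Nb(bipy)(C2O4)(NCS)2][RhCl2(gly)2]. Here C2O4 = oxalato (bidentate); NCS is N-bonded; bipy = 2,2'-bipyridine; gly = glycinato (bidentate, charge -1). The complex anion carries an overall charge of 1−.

The complex anion is given as 1−; its ligand charges sum to -4, so Rh = +3.
A 1:1 salt means the cation carries the equal and opposite charge, 1+.
Cation: ligand charges sum to -4; for the ion to be 1+, Nb = +5.

(2,2'-bipyridine)diisothiocyanatooxalatoniobium(V) dichlorobis(glycinato)rhodate(III)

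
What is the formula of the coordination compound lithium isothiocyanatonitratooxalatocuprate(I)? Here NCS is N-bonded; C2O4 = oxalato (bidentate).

Ligands: 1 nitrato (NO3, -1), 1 isothiocyanato (NCS, -1), 1 oxalato (C2O4, -2). Ligand charge sum = -4.
Charge balance with lithium (+1) requires 1 complex ion per 3 lithium.

Li3[Cu(C2O4)(NCS)(NO3)]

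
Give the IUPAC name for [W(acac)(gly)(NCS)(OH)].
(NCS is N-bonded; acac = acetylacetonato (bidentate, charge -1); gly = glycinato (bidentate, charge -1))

There is no counter-ion, so the complex is neutral overall.
Ligand charges: 1×isothiocyanato (-1 each), 1×acetylacetonato (-1 each), 1×hydroxo (-1 each), 1×glycinato (-1 each); total -4. So W + (-4) = 0, giving W = +4.
Ligands are named alphabetically: acetylacetonato before glycinato before hydroxo before isothiocyanato.

(acetylacetonato)(glycinato)hydroxoisothiocyanatotungsten(IV)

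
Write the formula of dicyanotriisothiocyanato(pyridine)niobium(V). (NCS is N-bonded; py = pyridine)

Ligands: 3 isothiocyanato (NCS, -1), 1 pyridine (py, neutral), 2 cyano (CN, -1). Ligand charge sum = -5.
With Nb in oxidation state +5, the complex ion is [Nb...].

[Nb(CN)2(NCS)3(py)]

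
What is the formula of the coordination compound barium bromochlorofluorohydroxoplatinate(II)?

Ligands: 1 fluoro (F, -1), 1 chloro (Cl, -1), 1 bromo (Br, -1), 1 hydroxo (OH, -1). Ligand charge sum = -4.
Charge balance with barium (+2) requires 1 complex ion per 1 barium.

Ba[PtBrClF(OH)]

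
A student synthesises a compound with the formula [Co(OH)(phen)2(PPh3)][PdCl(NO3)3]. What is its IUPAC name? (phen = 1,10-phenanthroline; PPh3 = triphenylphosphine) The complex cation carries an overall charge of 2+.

The complex cation is given as 2+; its ligand charges sum to -1, so Co = +3.
A 1:1 salt means the anion carries the equal and opposite charge, 2−.
Anion: ligand charges sum to -4; for the ion to be 2−, Pd = +2.

hydroxobis(1,10-phenanthroline)(triphenylphosphine)cobalt(III) chlorotrinitratopalladate(II)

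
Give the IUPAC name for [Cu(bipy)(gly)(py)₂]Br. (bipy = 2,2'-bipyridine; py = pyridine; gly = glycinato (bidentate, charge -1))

(2,2'-bipyridine)(glycinato)bis(pyridine)copper(II) bromide

The 1 bromide counter-ion carries a total charge of -1, so each complex ion is 1+.
Ligand charges: 1×2,2'-bipyridine (neutral), 2×pyridine (neutral), 1×glycinato (-1 each); total -1. So Cu + (-1) = 1+, giving Cu = +2.
Ligands are named alphabetically: bipyridine before glycinato before pyridine.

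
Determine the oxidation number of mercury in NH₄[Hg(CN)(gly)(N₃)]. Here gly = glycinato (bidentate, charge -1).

1 ammonium outside the brackets (+1 each) → the complex ion is 1−.
Ligand charges: 1×CN = -1; 1×N3 = -1; 1×gly = -1; sum -3.
Hg + (-3) = 1− ⇒ Hg is +2.

+2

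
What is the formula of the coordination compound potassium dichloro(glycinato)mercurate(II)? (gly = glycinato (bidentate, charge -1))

Ligands: 2 chloro (Cl, -1), 1 glycinato (gly, -1). Ligand charge sum = -3.
Charge balance with potassium (+1) requires 1 complex ion per 1 potassium.

K[HgCl2(gly)]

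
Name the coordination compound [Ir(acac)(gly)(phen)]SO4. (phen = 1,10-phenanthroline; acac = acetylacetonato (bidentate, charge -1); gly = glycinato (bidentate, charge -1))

(acetylacetonato)(glycinato)(1,10-phenanthroline)iridium(IV) sulfate

The 1 sulfate counter-ion carries a total charge of -2, so each complex ion is 2+.
Ligand charges: 1×1,10-phenanthroline (neutral), 1×acetylacetonato (-1 each), 1×glycinato (-1 each); total -2. So Ir + (-2) = 2+, giving Ir = +4.
Ligands are named alphabetically: acetylacetonato before glycinato before phenanthroline.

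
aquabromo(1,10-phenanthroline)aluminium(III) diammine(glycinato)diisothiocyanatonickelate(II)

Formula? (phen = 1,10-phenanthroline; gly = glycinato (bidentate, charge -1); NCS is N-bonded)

[AlBr(H2O)(phen)][Ni(gly)(NCS)2(NH3)2]2

Cation [Al…]: ligand charges -1, Al(III) ⇒ ion charge 2+.
Anion [Ni…]: ligand charges -3, Ni(II) ⇒ ion charge 1−.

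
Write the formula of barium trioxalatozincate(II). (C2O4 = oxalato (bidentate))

Ligands: 3 oxalato (C2O4, -2). Ligand charge sum = -6.
With Zn in oxidation state +2, the complex ion is [Zn...]^4−.
Charge balance with barium (+2) requires 1 complex ion per 2 barium.

Ba2[Zn(C2O4)3]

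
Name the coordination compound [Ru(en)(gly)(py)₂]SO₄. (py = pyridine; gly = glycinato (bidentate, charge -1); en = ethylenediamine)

(ethylenediamine)(glycinato)bis(pyridine)ruthenium(III) sulfate

The 1 sulfate counter-ion carries a total charge of -2, so each complex ion is 2+.
Ligand charges: 2×pyridine (neutral), 1×glycinato (-1 each), 1×ethylenediamine (neutral); total -1. So Ru + (-1) = 2+, giving Ru = +3.
Ligands are named alphabetically: ethylenediamine before glycinato before pyridine.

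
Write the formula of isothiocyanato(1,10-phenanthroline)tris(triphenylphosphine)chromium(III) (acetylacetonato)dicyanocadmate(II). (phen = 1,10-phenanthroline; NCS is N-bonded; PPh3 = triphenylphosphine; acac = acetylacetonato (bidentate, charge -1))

[Cr(NCS)(phen)(PPh3)3][Cd(acac)(CN)2]2

Cation [Cr…]: ligand charges -1, Cr(III) ⇒ ion charge 2+.
Anion [Cd…]: ligand charges -3, Cd(II) ⇒ ion charge 1−.
One 2+ cation requires 2 of the 1− anion.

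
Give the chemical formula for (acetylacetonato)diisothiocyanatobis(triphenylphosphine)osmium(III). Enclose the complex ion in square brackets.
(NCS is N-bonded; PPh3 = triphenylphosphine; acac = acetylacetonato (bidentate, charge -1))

[Os(acac)(NCS)2(PPh3)2]

Ligands: 2 isothiocyanato (NCS, -1), 2 triphenylphosphine (PPh3, neutral), 1 acetylacetonato (acac, -1). Ligand charge sum = -3.
With Os in oxidation state +3, the complex ion is [Os...].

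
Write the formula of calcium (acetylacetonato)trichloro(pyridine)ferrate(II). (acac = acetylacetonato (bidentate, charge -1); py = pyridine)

Ligands: 1 acetylacetonato (acac, -1), 1 pyridine (py, neutral), 3 chloro (Cl, -1). Ligand charge sum = -4.
With Fe in oxidation state +2, the complex ion is [Fe...]^2−.
Charge balance with calcium (+2) requires 1 complex ion per 1 calcium.

Ca[Fe(acac)Cl3(py)]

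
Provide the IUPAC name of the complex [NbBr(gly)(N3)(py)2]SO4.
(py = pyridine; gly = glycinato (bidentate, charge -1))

The 1 sulfate counter-ion carries a total charge of -2, so each complex ion is 2+.
Ligand charges: 1×bromo (-1 each), 1×azido (-1 each), 2×pyridine (neutral), 1×glycinato (-1 each); total -3. So Nb + (-3) = 2+, giving Nb = +5.
Ligands are named alphabetically: azido before bromo before glycinato before pyridine.

azidobromo(glycinato)bis(pyridine)niobium(V) sulfate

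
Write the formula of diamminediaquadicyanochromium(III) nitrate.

[Cr(CN)2(H2O)2(NH3)2]NO3

Ligands: 2 cyano (CN, -1), 2 ammine (NH3, neutral), 2 aqua (H2O, neutral). Ligand charge sum = -2.
Charge balance with nitrate (-1) requires 1 complex ion per 1 nitrate.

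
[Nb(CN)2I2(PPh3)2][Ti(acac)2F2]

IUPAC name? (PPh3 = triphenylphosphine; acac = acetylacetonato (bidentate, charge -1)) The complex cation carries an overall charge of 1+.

dicyanodiiodobis(triphenylphosphine)niobium(V) bis(acetylacetonato)difluorotitanate(III)

Both ions are complex: the cation is named first with the plain metal name, the anion second with the -ate form; each ion's ligands are alphabetised independently.
The complex cation is given as 1+; its ligand charges sum to -4, so Nb = +5.
A 1:1 salt means the anion carries the equal and opposite charge, 1−.
Anion: ligand charges sum to -4; for the ion to be 1−, Ti = +3.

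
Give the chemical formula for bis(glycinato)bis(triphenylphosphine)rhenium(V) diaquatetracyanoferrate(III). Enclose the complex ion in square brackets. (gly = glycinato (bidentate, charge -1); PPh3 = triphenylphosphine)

Cation [Re…]: ligand charges -2, Re(V) ⇒ ion charge 3+.
Anion [Fe…]: ligand charges -4, Fe(III) ⇒ ion charge 1−.
One 3+ cation requires 3 of the 1− anion.

[Re(gly)2(PPh3)2][Fe(CN)4(H2O)2]3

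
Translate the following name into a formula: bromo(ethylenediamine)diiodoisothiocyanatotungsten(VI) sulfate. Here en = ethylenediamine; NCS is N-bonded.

Ligands: 2 iodo (I, -1), 1 ethylenediamine (en, neutral), 1 isothiocyanato (NCS, -1), 1 bromo (Br, -1). Ligand charge sum = -4.
With W in oxidation state +6, the complex ion is [W...]^2+.
Charge balance with sulfate (-2) requires 1 complex ion per 1 sulfate.

[WBr(en)I2(NCS)]SO4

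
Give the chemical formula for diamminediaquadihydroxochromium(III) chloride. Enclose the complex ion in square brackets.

Ligands: 2 ammine (NH3, neutral), 2 aqua (H2O, neutral), 2 hydroxo (OH, -1). Ligand charge sum = -2.
Charge balance with chloride (-1) requires 1 complex ion per 1 chloride.

[Cr(H2O)2(NH3)2(OH)2]Cl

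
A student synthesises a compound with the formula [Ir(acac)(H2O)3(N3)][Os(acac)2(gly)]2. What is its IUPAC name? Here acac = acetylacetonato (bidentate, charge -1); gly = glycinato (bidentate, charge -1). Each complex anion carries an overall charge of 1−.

(acetylacetonato)triaquaazidoiridium(IV) bis(acetylacetonato)(glycinato)osmate(II)

The complex anion is given as 1−; its ligand charges sum to -3, so Os = +2.
With 2 anions per cation, the cation must be 2×1 = 2+.
Cation: ligand charges sum to -2; for the ion to be 2+, Ir = +4.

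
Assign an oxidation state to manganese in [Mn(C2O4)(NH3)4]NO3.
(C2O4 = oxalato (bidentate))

+3

1 nitrate outside the brackets (-1 each) → the complex ion is 1+.
Ligand charges: 4×NH3 neutral; 1×C2O4 = -2; sum -2.
Mn + (-2) = 1+ ⇒ Mn is +3.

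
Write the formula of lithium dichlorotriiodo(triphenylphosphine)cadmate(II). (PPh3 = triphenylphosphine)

Li3[CdCl2I3(PPh3)]

Ligands: 2 chloro (Cl, -1), 1 triphenylphosphine (PPh3, neutral), 3 iodo (I, -1). Ligand charge sum = -5.
Charge balance with lithium (+1) requires 1 complex ion per 3 lithium.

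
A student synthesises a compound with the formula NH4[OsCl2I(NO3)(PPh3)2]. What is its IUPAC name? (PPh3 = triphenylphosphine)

ammonium dichloroiodonitratobis(triphenylphosphine)osmate(III)

The 1 ammonium counter-ion carries a total charge of +1, so each complex ion is 1−.
Ligand charges: 2×chloro (-1 each), 1×iodo (-1 each), 1×nitrato (-1 each), 2×triphenylphosphine (neutral); total -4. So Os + (-4) = 1−, giving Os = +3.
The complex ion is anionic, so osmium takes the -ate form osmate(III).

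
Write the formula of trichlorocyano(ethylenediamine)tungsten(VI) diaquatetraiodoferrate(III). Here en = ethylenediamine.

[WCl3(CN)(en)][Fe(H2O)2I4]2

Cation [W…]: ligand charges -4, W(VI) ⇒ ion charge 2+.
Anion [Fe…]: ligand charges -4, Fe(III) ⇒ ion charge 1−.
One 2+ cation requires 2 of the 1− anion.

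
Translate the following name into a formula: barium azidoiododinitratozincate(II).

Ligands: 1 azido (N3, -1), 2 nitrato (NO3, -1), 1 iodo (I, -1). Ligand charge sum = -4.
Charge balance with barium (+2) requires 1 complex ion per 1 barium.

Ba[ZnI(N3)(NO3)2]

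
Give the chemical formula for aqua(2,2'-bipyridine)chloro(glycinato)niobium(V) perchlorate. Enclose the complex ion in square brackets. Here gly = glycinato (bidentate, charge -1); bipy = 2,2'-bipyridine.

[Nb(bipy)Cl(gly)(H2O)](ClO4)3

Ligands: 1 chloro (Cl, -1), 1 aqua (H2O, neutral), 1 glycinato (gly, -1), 1 2,2'-bipyridine (bipy, neutral). Ligand charge sum = -2.
Charge balance with perchlorate (-1) requires 1 complex ion per 3 perchlorate.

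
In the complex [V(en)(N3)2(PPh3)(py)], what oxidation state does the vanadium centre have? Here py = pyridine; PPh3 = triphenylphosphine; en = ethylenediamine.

+2

No counter-ion: the bracketed complex is neutral.
Ligand charges: 1×py neutral; 1×PPh3 neutral; 2×N3 = -2; 1×en neutral; sum -2.
V + (-2) = 0 ⇒ V is +2.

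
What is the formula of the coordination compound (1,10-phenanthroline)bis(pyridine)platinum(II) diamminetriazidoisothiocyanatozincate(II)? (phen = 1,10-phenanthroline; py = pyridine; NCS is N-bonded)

Cation [Pt…]: ligand charges 0, Pt(II) ⇒ ion charge 2+.
Anion [Zn…]: ligand charges -4, Zn(II) ⇒ ion charge 2−.
One 2+ cation balances one 2− anion.

[Pt(phen)(py)2][Zn(N3)3(NCS)(NH3)2]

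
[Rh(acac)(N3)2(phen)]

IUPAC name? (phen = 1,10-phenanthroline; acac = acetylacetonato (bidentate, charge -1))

There is no counter-ion, so the complex is neutral overall.
Ligand charges: 1×1,10-phenanthroline (neutral), 2×azido (-1 each), 1×acetylacetonato (-1 each); total -3. So Rh + (-3) = 0, giving Rh = +3.
Ligands are named alphabetically: acetylacetonato before azido before phenanthroline.

(acetylacetonato)diazido(1,10-phenanthroline)rhodium(III)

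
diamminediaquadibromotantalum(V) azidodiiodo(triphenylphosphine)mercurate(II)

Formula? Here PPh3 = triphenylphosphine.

Cation [Ta…]: ligand charges -2, Ta(V) ⇒ ion charge 3+.
Anion [Hg…]: ligand charges -3, Hg(II) ⇒ ion charge 1−.
One 3+ cation requires 3 of the 1− anion.

[TaBr2(H2O)2(NH3)2][HgI2(N3)(PPh3)]3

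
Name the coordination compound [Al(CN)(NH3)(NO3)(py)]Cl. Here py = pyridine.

amminecyanonitrato(pyridine)aluminium(III) chloride

The 1 chloride counter-ion carries a total charge of -1, so each complex ion is 1+.
Ligand charges: 1×nitrato (-1 each), 1×pyridine (neutral), 1×cyano (-1 each), 1×ammine (neutral); total -2. So Al + (-2) = 1+, giving Al = +3.
Ligands are named alphabetically: ammine before cyano before nitrato before pyridine.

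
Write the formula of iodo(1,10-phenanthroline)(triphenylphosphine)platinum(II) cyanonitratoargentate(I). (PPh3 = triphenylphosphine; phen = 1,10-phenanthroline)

[PtI(phen)(PPh3)][Ag(CN)(NO3)]

Cation [Pt…]: ligand charges -1, Pt(II) ⇒ ion charge 1+.
Anion [Ag…]: ligand charges -2, Ag(I) ⇒ ion charge 1−.
One 1+ cation balances one 1− anion.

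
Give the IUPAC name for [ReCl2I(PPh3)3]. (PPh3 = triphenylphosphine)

There is no counter-ion, so the complex is neutral overall.
Ligand charges: 2×chloro (-1 each), 3×triphenylphosphine (neutral), 1×iodo (-1 each); total -3. So Re + (-3) = 0, giving Re = +3.
Ligands are named alphabetically: chloro before iodo before triphenylphosphine.

dichloroiodotris(triphenylphosphine)rhenium(III)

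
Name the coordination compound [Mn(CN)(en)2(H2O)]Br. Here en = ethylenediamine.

aquacyanobis(ethylenediamine)manganese(II) bromide

The 1 bromide counter-ion carries a total charge of -1, so each complex ion is 1+.
Ligand charges: 1×cyano (-1 each), 2×ethylenediamine (neutral), 1×aqua (neutral); total -1. So Mn + (-1) = 1+, giving Mn = +2.
Ligands are named alphabetically: aqua before cyano before ethylenediamine.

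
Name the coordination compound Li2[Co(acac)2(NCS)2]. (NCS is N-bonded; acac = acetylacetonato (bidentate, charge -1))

The 2 lithium counter-ions carry a total charge of +2, so each complex ion is 2−.
Ligand charges: 2×isothiocyanato (-1 each), 2×acetylacetonato (-1 each); total -4. So Co + (-4) = 2−, giving Co = +2.
Ligands are named alphabetically: acetylacetonato before isothiocyanato.
The complex ion is anionic, so cobalt takes the -ate form cobaltate(II).

lithium bis(acetylacetonato)diisothiocyanatocobaltate(II)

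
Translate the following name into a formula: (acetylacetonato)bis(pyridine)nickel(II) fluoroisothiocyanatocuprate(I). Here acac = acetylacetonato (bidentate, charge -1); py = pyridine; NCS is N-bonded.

[Ni(acac)(py)2][CuF(NCS)]

Cation [Ni…]: ligand charges -1, Ni(II) ⇒ ion charge 1+.
Anion [Cu…]: ligand charges -2, Cu(I) ⇒ ion charge 1−.
One 1+ cation balances one 1− anion.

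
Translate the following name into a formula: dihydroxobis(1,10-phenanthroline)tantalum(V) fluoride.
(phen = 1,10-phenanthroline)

Ligands: 2 1,10-phenanthroline (phen, neutral), 2 hydroxo (OH, -1). Ligand charge sum = -2.
With Ta in oxidation state +5, the complex ion is [Ta...]^3+.
Charge balance with fluoride (-1) requires 1 complex ion per 3 fluoride.

[Ta(OH)2(phen)2]F3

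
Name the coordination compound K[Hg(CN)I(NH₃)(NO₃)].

The 1 potassium counter-ion carries a total charge of +1, so each complex ion is 1−.
Ligand charges: 1×ammine (neutral), 1×nitrato (-1 each), 1×iodo (-1 each), 1×cyano (-1 each); total -3. So Hg + (-3) = 1−, giving Hg = +2.
The complex ion is anionic, so mercury takes the -ate form mercurate(II).

potassium amminecyanoiodonitratomercurate(II)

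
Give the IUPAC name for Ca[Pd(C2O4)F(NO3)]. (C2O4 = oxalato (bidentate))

calcium fluoronitratooxalatopalladate(II)

The 1 calcium counter-ion carries a total charge of +2, so each complex ion is 2−.
Ligand charges: 1×oxalato (-2 each), 1×fluoro (-1 each), 1×nitrato (-1 each); total -4. So Pd + (-4) = 2−, giving Pd = +2.
Ligands are named alphabetically: fluoro before nitrato before oxalato.
The complex ion is anionic, so palladium takes the -ate form palladate(II).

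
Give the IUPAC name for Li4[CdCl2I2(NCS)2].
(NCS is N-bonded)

The 4 lithium counter-ions carry a total charge of +4, so each complex ion is 4−.
Ligand charges: 2×chloro (-1 each), 2×iodo (-1 each), 2×isothiocyanato (-1 each); total -6. So Cd + (-6) = 4−, giving Cd = +2.
Ligands are named alphabetically: chloro before iodo before isothiocyanato.
The complex ion is anionic, so cadmium takes the -ate form cadmate(II).

lithium dichlorodiiododiisothiocyanatocadmate(II)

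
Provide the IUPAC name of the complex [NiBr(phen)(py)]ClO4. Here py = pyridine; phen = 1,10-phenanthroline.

The 1 perchlorate counter-ion carries a total charge of -1, so each complex ion is 1+.
Ligand charges: 1×bromo (-1 each), 1×pyridine (neutral), 1×1,10-phenanthroline (neutral); total -1. So Ni + (-1) = 1+, giving Ni = +2.
Ligands are named alphabetically: bromo before phenanthroline before pyridine.

bromo(1,10-phenanthroline)(pyridine)nickel(II) perchlorate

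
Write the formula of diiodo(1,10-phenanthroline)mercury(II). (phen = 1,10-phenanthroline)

[HgI2(phen)]

Ligands: 2 iodo (I, -1), 1 1,10-phenanthroline (phen, neutral). Ligand charge sum = -2.
With Hg in oxidation state +2, the complex ion is [Hg...].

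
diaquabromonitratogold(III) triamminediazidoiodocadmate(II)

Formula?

Cation [Au…]: ligand charges -2, Au(III) ⇒ ion charge 1+.
Anion [Cd…]: ligand charges -3, Cd(II) ⇒ ion charge 1−.
One 1+ cation balances one 1− anion.

[AuBr(H2O)2(NO3)][CdI(N3)2(NH3)3]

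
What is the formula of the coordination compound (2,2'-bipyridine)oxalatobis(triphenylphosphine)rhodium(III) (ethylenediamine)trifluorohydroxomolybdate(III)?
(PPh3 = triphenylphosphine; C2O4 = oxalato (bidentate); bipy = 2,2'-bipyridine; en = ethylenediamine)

Cation [Rh…]: ligand charges -2, Rh(III) ⇒ ion charge 1+.
Anion [Mo…]: ligand charges -4, Mo(III) ⇒ ion charge 1−.

[Rh(bipy)(C2O4)(PPh3)2][Mo(en)F3(OH)]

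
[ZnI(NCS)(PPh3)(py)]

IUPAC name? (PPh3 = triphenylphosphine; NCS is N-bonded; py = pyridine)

iodoisothiocyanato(pyridine)(triphenylphosphine)zinc(II)

There is no counter-ion, so the complex is neutral overall.
Ligand charges: 1×triphenylphosphine (neutral), 1×isothiocyanato (-1 each), 1×pyridine (neutral), 1×iodo (-1 each); total -2. So Zn + (-2) = 0, giving Zn = +2.
Ligands are named alphabetically: iodo before isothiocyanato before pyridine before triphenylphosphine.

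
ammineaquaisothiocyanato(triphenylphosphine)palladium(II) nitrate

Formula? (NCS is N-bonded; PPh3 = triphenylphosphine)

[Pd(H2O)(NCS)(NH3)(PPh3)]NO3

Ligands: 1 ammine (NH3, neutral), 1 aqua (H2O, neutral), 1 isothiocyanato (NCS, -1), 1 triphenylphosphine (PPh3, neutral). Ligand charge sum = -1.
Charge balance with nitrate (-1) requires 1 complex ion per 1 nitrate.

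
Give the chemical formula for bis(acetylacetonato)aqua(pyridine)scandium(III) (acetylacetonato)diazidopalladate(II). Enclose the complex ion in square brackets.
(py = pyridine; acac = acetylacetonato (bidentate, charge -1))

Cation [Sc…]: ligand charges -2, Sc(III) ⇒ ion charge 1+.
Anion [Pd…]: ligand charges -3, Pd(II) ⇒ ion charge 1−.

[Sc(acac)2(H2O)(py)][Pd(acac)(N3)2]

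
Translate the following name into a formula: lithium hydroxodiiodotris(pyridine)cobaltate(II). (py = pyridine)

Li[CoI2(OH)(py)3]

Ligands: 1 hydroxo (OH, -1), 2 iodo (I, -1), 3 pyridine (py, neutral). Ligand charge sum = -3.
With Co in oxidation state +2, the complex ion is [Co...]^1−.
Charge balance with lithium (+1) requires 1 complex ion per 1 lithium.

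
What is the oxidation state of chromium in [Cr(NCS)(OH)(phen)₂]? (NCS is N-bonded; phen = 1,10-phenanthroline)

+2

No counter-ion: the bracketed complex is neutral.
Ligand charges: 1×OH = -1; 1×NCS = -1; 2×phen neutral; sum -2.
Cr + (-2) = 0 ⇒ Cr is +2.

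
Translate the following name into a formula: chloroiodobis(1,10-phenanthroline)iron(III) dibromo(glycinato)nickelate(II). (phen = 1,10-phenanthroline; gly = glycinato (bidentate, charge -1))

[FeClI(phen)2][NiBr2(gly)]

Cation [Fe…]: ligand charges -2, Fe(III) ⇒ ion charge 1+.
Anion [Ni…]: ligand charges -3, Ni(II) ⇒ ion charge 1−.
One 1+ cation balances one 1− anion.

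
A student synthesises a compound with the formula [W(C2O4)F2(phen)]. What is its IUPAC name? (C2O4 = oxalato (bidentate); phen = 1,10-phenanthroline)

There is no counter-ion, so the complex is neutral overall.
Ligand charges: 2×fluoro (-1 each), 1×oxalato (-2 each), 1×1,10-phenanthroline (neutral); total -4. So W + (-4) = 0, giving W = +4.
Ligands are named alphabetically: fluoro before oxalato before phenanthroline.

difluorooxalato(1,10-phenanthroline)tungsten(IV)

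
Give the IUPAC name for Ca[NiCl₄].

calcium tetrachloronickelate(II)

The 1 calcium counter-ion carries a total charge of +2, so each complex ion is 2−.
Ligand charges: 4×chloro (-1 each); total -4. So Ni + (-4) = 2−, giving Ni = +2.
The complex ion is anionic, so nickel takes the -ate form nickelate(II).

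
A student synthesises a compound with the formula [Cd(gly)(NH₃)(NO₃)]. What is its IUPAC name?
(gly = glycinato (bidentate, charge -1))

ammine(glycinato)nitratocadmium(II)

There is no counter-ion, so the complex is neutral overall.
Ligand charges: 1×ammine (neutral), 1×nitrato (-1 each), 1×glycinato (-1 each); total -2. So Cd + (-2) = 0, giving Cd = +2.
Ligands are named alphabetically: ammine before glycinato before nitrato.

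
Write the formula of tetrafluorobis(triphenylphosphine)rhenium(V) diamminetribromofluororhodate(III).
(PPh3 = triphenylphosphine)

Cation [Re…]: ligand charges -4, Re(V) ⇒ ion charge 1+.
Anion [Rh…]: ligand charges -4, Rh(III) ⇒ ion charge 1−.
One 1+ cation balances one 1− anion.

[ReF4(PPh3)2][RhBr3F(NH3)2]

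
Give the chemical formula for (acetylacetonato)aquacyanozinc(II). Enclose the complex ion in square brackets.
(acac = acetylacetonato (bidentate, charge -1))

Ligands: 1 cyano (CN, -1), 1 aqua (H2O, neutral), 1 acetylacetonato (acac, -1). Ligand charge sum = -2.
With Zn in oxidation state +2, the complex ion is [Zn...].

[Zn(acac)(CN)(H2O)]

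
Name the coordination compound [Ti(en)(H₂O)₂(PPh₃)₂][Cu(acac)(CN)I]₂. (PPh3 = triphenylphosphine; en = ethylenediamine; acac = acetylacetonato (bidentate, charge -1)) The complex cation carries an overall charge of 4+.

Both ions are complex: the cation is named first with the plain metal name, the anion second with the -ate form; each ion's ligands are alphabetised independently.
The complex cation is given as 4+; its ligand charges sum to 0, so Ti = +4.
With 2 anions per cation, each anion must be 4/2 = 2−.
Anion: ligand charges sum to -3; for the ion to be 2−, Cu = +1.

diaqua(ethylenediamine)bis(triphenylphosphine)titanium(IV) (acetylacetonato)cyanoiodocuprate(I)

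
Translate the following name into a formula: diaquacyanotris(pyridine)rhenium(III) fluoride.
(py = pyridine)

Ligands: 3 pyridine (py, neutral), 2 aqua (H2O, neutral), 1 cyano (CN, -1). Ligand charge sum = -1.
With Re in oxidation state +3, the complex ion is [Re...]^2+.
Charge balance with fluoride (-1) requires 1 complex ion per 2 fluoride.

[Re(CN)(H2O)2(py)3]F2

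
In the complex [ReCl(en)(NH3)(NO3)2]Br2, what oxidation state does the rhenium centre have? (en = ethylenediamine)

2 bromide outside the brackets (-1 each) → the complex ion is 2+.
Ligand charges: 2×NO3 = -2; 1×en neutral; 1×NH3 neutral; 1×Cl = -1; sum -3.
Re + (-3) = 2+ ⇒ Re is +5.

+5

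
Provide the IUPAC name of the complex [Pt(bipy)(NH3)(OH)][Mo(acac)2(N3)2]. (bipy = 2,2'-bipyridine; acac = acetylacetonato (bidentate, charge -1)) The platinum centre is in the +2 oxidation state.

Both ions are complex: the cation is named first with the plain metal name, the anion second with the -ate form; each ion's ligands are alphabetised independently.
Pt is given as +2; the cation's ligand charges sum to -1, so the complex cation is 1+.
A 1:1 salt means the anion carries the equal and opposite charge, 1−.
Anion: ligand charges sum to -4; for the ion to be 1−, Mo = +3.

ammine(2,2'-bipyridine)hydroxoplatinum(II) bis(acetylacetonato)diazidomolybdate(III)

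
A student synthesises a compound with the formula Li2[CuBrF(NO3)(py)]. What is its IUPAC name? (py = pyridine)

The 2 lithium counter-ions carry a total charge of +2, so each complex ion is 2−.
Ligand charges: 1×nitrato (-1 each), 1×fluoro (-1 each), 1×pyridine (neutral), 1×bromo (-1 each); total -3. So Cu + (-3) = 2−, giving Cu = +1.
Ligands are named alphabetically: bromo before fluoro before nitrato before pyridine.
The complex ion is anionic, so copper takes the -ate form cuprate(I).

lithium bromofluoronitrato(pyridine)cuprate(I)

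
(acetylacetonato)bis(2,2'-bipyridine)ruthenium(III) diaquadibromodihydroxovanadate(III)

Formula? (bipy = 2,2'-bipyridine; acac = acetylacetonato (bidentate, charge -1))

[Ru(acac)(bipy)2][VBr2(H2O)2(OH)2]2

Cation [Ru…]: ligand charges -1, Ru(III) ⇒ ion charge 2+.
Anion [V…]: ligand charges -4, V(III) ⇒ ion charge 1−.
One 2+ cation requires 2 of the 1− anion.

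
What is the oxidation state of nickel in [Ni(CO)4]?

0

No counter-ion: the bracketed complex is neutral.
Ligand charges: 4×CO neutral; sum 0.
Ni + (0) = 0 ⇒ Ni is 0.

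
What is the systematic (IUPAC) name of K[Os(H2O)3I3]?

The 1 potassium counter-ion carries a total charge of +1, so each complex ion is 1−.
Ligand charges: 3×iodo (-1 each), 3×aqua (neutral); total -3. So Os + (-3) = 1−, giving Os = +2.
The complex ion is anionic, so osmium takes the -ate form osmate(II).

potassium triaquatriiodoosmate(II)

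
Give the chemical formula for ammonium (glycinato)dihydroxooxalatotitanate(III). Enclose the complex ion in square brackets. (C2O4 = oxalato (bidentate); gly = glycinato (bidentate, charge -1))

(NH4)2[Ti(C2O4)(gly)(OH)2]

Ligands: 2 hydroxo (OH, -1), 1 oxalato (C2O4, -2), 1 glycinato (gly, -1). Ligand charge sum = -5.
With Ti in oxidation state +3, the complex ion is [Ti...]^2−.
Charge balance with ammonium (+1) requires 1 complex ion per 2 ammonium.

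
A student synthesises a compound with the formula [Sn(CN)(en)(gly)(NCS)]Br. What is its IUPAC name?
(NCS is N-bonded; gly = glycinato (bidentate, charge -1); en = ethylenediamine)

The 1 bromide counter-ion carries a total charge of -1, so each complex ion is 1+.
Ligand charges: 1×isothiocyanato (-1 each), 1×glycinato (-1 each), 1×ethylenediamine (neutral), 1×cyano (-1 each); total -3. So Sn + (-3) = 1+, giving Sn = +4.
Ligands are named alphabetically: cyano before ethylenediamine before glycinato before isothiocyanato.

cyano(ethylenediamine)(glycinato)isothiocyanatotin(IV) bromide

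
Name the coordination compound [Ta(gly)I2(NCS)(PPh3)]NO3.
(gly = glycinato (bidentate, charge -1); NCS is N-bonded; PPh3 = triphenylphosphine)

The 1 nitrate counter-ion carries a total charge of -1, so each complex ion is 1+.
Ligand charges: 1×glycinato (-1 each), 2×iodo (-1 each), 1×isothiocyanato (-1 each), 1×triphenylphosphine (neutral); total -4. So Ta + (-4) = 1+, giving Ta = +5.
Ligands are named alphabetically: glycinato before iodo before isothiocyanato before triphenylphosphine.

(glycinato)diiodoisothiocyanato(triphenylphosphine)tantalum(V) nitrate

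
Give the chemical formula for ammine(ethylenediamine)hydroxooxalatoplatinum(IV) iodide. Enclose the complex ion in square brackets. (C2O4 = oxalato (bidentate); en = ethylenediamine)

[Pt(C2O4)(en)(NH3)(OH)]I

Ligands: 1 hydroxo (OH, -1), 1 ammine (NH3, neutral), 1 oxalato (C2O4, -2), 1 ethylenediamine (en, neutral). Ligand charge sum = -3.
Charge balance with iodide (-1) requires 1 complex ion per 1 iodide.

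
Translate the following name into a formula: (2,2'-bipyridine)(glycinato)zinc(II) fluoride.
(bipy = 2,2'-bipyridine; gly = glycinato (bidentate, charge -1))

[Zn(bipy)(gly)]F

Ligands: 1 2,2'-bipyridine (bipy, neutral), 1 glycinato (gly, -1). Ligand charge sum = -1.
Charge balance with fluoride (-1) requires 1 complex ion per 1 fluoride.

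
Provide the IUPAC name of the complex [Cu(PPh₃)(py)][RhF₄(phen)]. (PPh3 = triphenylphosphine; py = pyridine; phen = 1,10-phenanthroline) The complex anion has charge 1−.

(pyridine)(triphenylphosphine)copper(I) tetrafluoro(1,10-phenanthroline)rhodate(III)

Both ions are complex: the cation is named first with the plain metal name, the anion second with the -ate form; each ion's ligands are alphabetised independently.
The complex anion is given as 1−; its ligand charges sum to -4, so Rh = +3.
A 1:1 salt means the cation carries the equal and opposite charge, 1+.
Cation: ligand charges sum to 0; for the ion to be 1+, Cu = +1.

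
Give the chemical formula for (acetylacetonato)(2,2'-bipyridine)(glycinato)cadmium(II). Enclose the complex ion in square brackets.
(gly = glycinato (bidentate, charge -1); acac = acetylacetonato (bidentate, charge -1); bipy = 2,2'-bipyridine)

Ligands: 1 glycinato (gly, -1), 1 acetylacetonato (acac, -1), 1 2,2'-bipyridine (bipy, neutral). Ligand charge sum = -2.
With Cd in oxidation state +2, the complex ion is [Cd...].

[Cd(acac)(bipy)(gly)]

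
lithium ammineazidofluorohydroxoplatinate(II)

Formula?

Ligands: 1 fluoro (F, -1), 1 azido (N3, -1), 1 ammine (NH3, neutral), 1 hydroxo (OH, -1). Ligand charge sum = -3.
With Pt in oxidation state +2, the complex ion is [Pt...]^1−.
Charge balance with lithium (+1) requires 1 complex ion per 1 lithium.

Li[PtF(N3)(NH3)(OH)]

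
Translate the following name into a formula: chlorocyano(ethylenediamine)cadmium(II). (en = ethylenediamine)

Ligands: 1 ethylenediamine (en, neutral), 1 cyano (CN, -1), 1 chloro (Cl, -1). Ligand charge sum = -2.
With Cd in oxidation state +2, the complex ion is [Cd...].

[CdCl(CN)(en)]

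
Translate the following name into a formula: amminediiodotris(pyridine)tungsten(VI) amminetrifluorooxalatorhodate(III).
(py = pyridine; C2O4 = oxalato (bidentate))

[WI2(NH3)(py)3][Rh(C2O4)F3(NH3)]2

Cation [W…]: ligand charges -2, W(VI) ⇒ ion charge 4+.
Anion [Rh…]: ligand charges -5, Rh(III) ⇒ ion charge 2−.
One 4+ cation requires 2 of the 2− anion.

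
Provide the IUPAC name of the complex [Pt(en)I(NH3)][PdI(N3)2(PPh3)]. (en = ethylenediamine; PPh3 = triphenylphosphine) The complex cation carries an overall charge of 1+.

ammine(ethylenediamine)iodoplatinum(II) diazidoiodo(triphenylphosphine)palladate(II)

Both ions are complex: the cation is named first with the plain metal name, the anion second with the -ate form; each ion's ligands are alphabetised independently.
The complex cation is given as 1+; its ligand charges sum to -1, so Pt = +2.
A 1:1 salt means the anion carries the equal and opposite charge, 1−.
Anion: ligand charges sum to -3; for the ion to be 1−, Pd = +2.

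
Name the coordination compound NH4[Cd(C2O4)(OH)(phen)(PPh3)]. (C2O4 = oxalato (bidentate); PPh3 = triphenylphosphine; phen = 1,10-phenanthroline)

The 1 ammonium counter-ion carries a total charge of +1, so each complex ion is 1−.
Ligand charges: 1×oxalato (-2 each), 1×triphenylphosphine (neutral), 1×1,10-phenanthroline (neutral), 1×hydroxo (-1 each); total -3. So Cd + (-3) = 1−, giving Cd = +2.
Ligands are named alphabetically: hydroxo before oxalato before phenanthroline before triphenylphosphine.
The complex ion is anionic, so cadmium takes the -ate form cadmate(II).

ammonium hydroxooxalato(1,10-phenanthroline)(triphenylphosphine)cadmate(II)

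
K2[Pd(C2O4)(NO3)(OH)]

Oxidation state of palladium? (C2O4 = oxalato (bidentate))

2 potassium outside the brackets (+1 each) → the complex ion is 2−.
Ligand charges: 1×C2O4 = -2; 1×OH = -1; 1×NO3 = -1; sum -4.
Pd + (-4) = 2− ⇒ Pd is +2.

+2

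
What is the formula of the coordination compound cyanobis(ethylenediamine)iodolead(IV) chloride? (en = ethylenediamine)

Ligands: 2 ethylenediamine (en, neutral), 1 iodo (I, -1), 1 cyano (CN, -1). Ligand charge sum = -2.
With Pb in oxidation state +4, the complex ion is [Pb...]^2+.
Charge balance with chloride (-1) requires 1 complex ion per 2 chloride.

[Pb(CN)(en)2I]Cl2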